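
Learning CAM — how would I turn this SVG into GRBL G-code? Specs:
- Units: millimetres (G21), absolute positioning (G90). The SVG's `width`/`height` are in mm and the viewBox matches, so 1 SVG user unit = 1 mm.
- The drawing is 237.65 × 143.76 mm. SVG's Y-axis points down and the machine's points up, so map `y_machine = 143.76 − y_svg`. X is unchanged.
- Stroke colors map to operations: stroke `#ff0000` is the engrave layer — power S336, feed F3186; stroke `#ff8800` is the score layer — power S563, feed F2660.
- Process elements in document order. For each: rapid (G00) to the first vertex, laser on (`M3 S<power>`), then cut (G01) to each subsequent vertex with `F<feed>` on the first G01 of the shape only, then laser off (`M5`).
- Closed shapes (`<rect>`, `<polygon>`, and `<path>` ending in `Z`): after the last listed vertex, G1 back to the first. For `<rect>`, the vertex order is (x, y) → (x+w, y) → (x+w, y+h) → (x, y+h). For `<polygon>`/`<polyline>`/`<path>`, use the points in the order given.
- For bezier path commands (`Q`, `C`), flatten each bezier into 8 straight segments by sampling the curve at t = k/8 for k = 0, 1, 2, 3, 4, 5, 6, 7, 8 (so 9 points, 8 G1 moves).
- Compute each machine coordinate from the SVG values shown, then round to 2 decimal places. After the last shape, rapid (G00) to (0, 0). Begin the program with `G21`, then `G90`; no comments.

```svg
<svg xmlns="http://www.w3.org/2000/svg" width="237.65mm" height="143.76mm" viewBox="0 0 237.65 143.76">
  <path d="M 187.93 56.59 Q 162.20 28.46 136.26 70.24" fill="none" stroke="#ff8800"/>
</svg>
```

G21
G90
G00 X187.93 Y87.17
M3 S563
G01 X181.49 Y93.11 F2660
G01 X175.05 Y96.87
G01 X168.60 Y98.44
G01 X162.15 Y97.82
G01 X155.69 Y95.02
G01 X149.22 Y90.04
G01 X142.74 Y82.87
G01 X136.26 Y73.52
M5
G00 X0.00 Y0.00

1 u = 1 mm; y_m = 143.76 − y.

[1] `<path>` quadratic bezier, #ff8800→score S563 F2660: (187.93,87.17) → (181.49,93.11) → (175.05,96.87) → (168.60,98.44) → (162.15,97.82) → (155.69,95.02) → (149.22,90.04) → (142.74,82.87) → (136.26,73.52)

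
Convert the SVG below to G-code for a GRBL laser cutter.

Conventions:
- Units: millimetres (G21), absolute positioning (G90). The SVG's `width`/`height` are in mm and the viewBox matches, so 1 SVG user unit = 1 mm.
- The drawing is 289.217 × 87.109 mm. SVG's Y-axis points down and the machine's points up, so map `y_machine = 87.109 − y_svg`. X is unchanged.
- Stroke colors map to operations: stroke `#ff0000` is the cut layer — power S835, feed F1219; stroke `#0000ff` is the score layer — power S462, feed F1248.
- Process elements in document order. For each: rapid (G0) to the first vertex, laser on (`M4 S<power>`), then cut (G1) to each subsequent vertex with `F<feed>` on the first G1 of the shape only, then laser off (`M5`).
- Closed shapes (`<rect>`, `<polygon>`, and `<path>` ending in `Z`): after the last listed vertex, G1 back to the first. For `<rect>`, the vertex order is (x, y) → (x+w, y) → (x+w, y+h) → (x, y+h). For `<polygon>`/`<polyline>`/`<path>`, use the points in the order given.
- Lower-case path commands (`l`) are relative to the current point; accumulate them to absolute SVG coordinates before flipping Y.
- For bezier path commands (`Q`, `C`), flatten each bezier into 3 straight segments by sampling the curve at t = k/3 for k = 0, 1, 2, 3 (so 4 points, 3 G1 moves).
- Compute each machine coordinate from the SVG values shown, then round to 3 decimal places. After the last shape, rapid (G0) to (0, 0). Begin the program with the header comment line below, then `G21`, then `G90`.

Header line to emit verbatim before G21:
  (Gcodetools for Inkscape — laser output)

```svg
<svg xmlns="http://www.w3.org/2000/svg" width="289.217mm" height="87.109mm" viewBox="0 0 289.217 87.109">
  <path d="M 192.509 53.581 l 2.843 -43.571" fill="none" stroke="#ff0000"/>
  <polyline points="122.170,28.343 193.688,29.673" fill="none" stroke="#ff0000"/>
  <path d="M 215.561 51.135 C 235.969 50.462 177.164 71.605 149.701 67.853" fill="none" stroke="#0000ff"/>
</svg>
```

(Gcodetools for Inkscape — laser output)
G21
G90
G0 X192.509 Y33.528
M4 S835
G1 X195.352 Y77.099 F1219
M5
G0 X122.170 Y58.766
M4 S835
G1 X193.688 Y57.436 F1219
M5
G0 X215.561 Y35.974
M4 S462
G1 X213.659 Y31.105 F1248
G1 X183.517 Y22.072
G1 X149.701 Y19.256
M5
G0 X0.000 Y0.000

Since the viewBox matches the mm dimensions, user units are millimetres directly. The only transform is the Y-flip y_m = 87.109 − y_svg.

Shape 1 is a line segment drawn with `<path>`. Its stroke #ff0000 means cut at S835, F1219. After flipping Y the toolpath is (192.509,33.528) → (195.352,77.099).

Shape 2 is a line segment drawn with `<polyline>`. Its stroke #ff0000 means cut at S835, F1219. After flipping Y the toolpath is (122.170,58.766) → (193.688,57.436).

Shape 3 is a cubic bezier drawn with `<path>`. Its stroke #0000ff means score at S462, F1248. After flipping Y the toolpath is (215.561,35.974) → (213.659,31.105) → (183.517,22.072) → (149.701,19.256).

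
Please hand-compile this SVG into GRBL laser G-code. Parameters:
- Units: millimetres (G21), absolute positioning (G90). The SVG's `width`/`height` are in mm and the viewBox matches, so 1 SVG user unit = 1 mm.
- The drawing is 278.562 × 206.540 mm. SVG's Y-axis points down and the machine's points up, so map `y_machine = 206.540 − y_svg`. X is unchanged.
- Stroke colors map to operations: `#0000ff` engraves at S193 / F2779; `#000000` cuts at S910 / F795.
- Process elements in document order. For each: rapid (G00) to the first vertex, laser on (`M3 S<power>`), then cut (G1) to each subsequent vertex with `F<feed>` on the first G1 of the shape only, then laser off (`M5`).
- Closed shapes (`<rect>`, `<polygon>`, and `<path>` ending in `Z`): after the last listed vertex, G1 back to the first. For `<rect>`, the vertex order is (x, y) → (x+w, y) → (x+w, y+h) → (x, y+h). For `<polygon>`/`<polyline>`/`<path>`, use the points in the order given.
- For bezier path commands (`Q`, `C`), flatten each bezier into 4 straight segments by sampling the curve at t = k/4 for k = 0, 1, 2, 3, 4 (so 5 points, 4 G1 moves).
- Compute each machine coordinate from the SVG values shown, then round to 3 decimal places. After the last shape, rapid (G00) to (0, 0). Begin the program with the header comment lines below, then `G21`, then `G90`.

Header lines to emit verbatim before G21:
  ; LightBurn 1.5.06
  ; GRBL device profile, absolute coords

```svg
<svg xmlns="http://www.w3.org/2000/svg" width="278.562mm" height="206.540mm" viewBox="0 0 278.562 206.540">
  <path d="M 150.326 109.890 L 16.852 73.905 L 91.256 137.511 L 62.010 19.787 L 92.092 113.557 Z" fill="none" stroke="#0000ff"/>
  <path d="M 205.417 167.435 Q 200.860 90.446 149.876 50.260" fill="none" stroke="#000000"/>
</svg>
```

viewBox `0 0 278.562 206.540` with mm width/height → 1 unit = 1 mm. Flip: y_m = 206.540 − y_svg.

**Shape 1** — `<path>` closed polygon, stroke `#0000ff` → engrave (S193, F2779). Machine vertices: (150.326,96.650) → (16.852,132.635) → (91.256,69.029) → (62.010,186.753) → (92.092,92.983) → (150.326,96.650). Closed: final G1 returns to the first vertex.

**Shape 2** — `<path>` quadratic bezier, stroke `#000000` → cut (S910, F795). Control points (SVG): P0=(205.417,167.435), P1=(200.860,90.446), P2=(149.876,50.260); sampled at t=k/4. Machine vertices: (205.417,39.105) → (200.237,75.299) → (189.253,106.893) → (172.466,133.887) → (149.876,156.280). Open path.

; LightBurn 1.5.06
; GRBL device profile, absolute coords
G21
G90
G00 X150.326 Y96.650
M3 S193
G1 X16.852 Y132.635 F2779
G1 X91.256 Y69.029
G1 X62.010 Y186.753
G1 X92.092 Y92.983
G1 X150.326 Y96.650
M5
G00 X205.417 Y39.105
M3 S910
G1 X200.237 Y75.299 F795
G1 X189.253 Y106.893
G1 X172.466 Y133.887
G1 X149.876 Y156.280
M5
G00 X0.000 Y0.000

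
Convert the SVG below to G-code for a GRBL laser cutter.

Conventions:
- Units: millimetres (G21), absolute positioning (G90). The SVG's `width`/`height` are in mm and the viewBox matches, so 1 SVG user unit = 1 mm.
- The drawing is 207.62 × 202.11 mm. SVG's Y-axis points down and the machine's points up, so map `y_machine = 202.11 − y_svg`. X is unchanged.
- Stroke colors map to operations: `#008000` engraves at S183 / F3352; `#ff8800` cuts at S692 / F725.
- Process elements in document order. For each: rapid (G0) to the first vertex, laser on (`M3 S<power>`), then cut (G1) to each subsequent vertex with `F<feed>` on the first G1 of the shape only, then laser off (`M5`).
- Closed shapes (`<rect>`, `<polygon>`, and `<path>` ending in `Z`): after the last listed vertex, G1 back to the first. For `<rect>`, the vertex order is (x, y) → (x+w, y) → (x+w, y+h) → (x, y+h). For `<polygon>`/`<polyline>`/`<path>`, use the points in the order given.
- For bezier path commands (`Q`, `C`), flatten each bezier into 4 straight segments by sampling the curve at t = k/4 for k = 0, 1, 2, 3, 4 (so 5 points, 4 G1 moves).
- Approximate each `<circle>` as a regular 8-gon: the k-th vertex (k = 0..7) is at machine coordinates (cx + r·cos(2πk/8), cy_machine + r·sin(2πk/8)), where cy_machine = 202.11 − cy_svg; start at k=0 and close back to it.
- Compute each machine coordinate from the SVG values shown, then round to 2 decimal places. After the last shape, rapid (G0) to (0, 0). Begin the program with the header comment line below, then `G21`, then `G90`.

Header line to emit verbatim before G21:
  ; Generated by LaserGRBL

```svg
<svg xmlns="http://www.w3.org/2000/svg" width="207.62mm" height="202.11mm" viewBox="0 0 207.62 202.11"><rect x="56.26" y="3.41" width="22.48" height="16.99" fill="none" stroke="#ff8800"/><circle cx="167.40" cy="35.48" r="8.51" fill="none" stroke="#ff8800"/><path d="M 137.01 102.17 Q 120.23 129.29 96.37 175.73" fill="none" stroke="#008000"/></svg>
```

; Generated by LaserGRBL
G21
G90
G0 X56.26 Y198.70
M3 S692
G1 X78.74 Y198.70 F725
G1 X78.74 Y181.71
G1 X56.26 Y181.71
G1 X56.26 Y198.70
M5
G0 X175.91 Y166.63
M3 S692
G1 X173.42 Y172.65 F725
G1 X167.40 Y175.14
G1 X161.38 Y172.65
G1 X158.89 Y166.63
G1 X161.38 Y160.61
G1 X167.40 Y158.12
G1 X173.42 Y160.61
G1 X175.91 Y166.63
M5
G0 X137.01 Y99.94
M3 S183
G1 X128.18 Y85.17 F3352
G1 X118.46 Y67.99
G1 X107.86 Y48.39
G1 X96.37 Y26.38
M5
G0 X0.00 Y0.00

Since the viewBox matches the mm dimensions, user units are millimetres directly. The only transform is the Y-flip y_m = 202.11 − y_svg.

Shape 1 is a rectangle drawn with `<rect>`. Its stroke #ff8800 means cut at S692, F725. After flipping Y the toolpath is (56.26,198.70) → (78.74,198.70) → (78.74,181.71) → (56.26,181.71) → (56.26,198.70), returning to the start.

Shape 2 is a circle drawn with `<circle>`. Its stroke #ff8800 means cut at S692, F725. After flipping Y the toolpath is (175.91,166.63) → (173.42,172.65) → (167.40,175.14) → (161.38,172.65) → (158.89,166.63) → (161.38,160.61) → (167.40,158.12) → (173.42,160.61) → (175.91,166.63), returning to the start.

Shape 3 is a quadratic bezier drawn with `<path>`. Its stroke #008000 means engrave at S183, F3352. After flipping Y the toolpath is (137.01,99.94) → (128.18,85.17) → (118.46,67.99) → (107.86,48.39) → (96.37,26.38).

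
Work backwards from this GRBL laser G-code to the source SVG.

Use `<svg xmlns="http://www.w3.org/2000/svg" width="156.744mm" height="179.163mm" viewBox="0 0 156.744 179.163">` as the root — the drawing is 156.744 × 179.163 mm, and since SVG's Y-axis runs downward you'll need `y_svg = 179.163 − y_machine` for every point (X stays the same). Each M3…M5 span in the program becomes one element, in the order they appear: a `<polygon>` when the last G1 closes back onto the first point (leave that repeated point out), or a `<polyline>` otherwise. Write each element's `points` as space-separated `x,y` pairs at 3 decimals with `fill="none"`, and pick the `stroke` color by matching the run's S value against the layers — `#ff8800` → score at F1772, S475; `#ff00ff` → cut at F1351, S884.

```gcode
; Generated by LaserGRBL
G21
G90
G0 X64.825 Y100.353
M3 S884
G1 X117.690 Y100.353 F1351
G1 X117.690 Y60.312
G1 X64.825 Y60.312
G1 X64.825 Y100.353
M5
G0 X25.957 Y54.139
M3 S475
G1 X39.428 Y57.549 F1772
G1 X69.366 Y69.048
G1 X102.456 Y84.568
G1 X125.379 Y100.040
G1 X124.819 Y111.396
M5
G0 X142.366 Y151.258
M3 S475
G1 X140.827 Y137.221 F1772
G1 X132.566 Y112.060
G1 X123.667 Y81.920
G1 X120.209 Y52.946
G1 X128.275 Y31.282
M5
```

<svg xmlns="http://www.w3.org/2000/svg" width="156.744mm" height="179.163mm" viewBox="0 0 156.744 179.163">
  <polygon points="64.825,78.810 117.690,78.810 117.690,118.851 64.825,118.851" fill="none" stroke="#ff00ff"/>
  <polyline points="25.957,125.024 39.428,121.614 69.366,110.115 102.456,94.595 125.379,79.123 124.819,67.767" fill="none" stroke="#ff8800"/>
  <polyline points="142.366,27.905 140.827,41.942 132.566,67.103 123.667,97.243 120.209,126.217 128.275,147.881" fill="none" stroke="#ff8800"/>
</svg>

y_svg = 179.163 − y_m.

[1] S884→`#ff00ff` (cut); closed run; points: 64.825,78.810 117.690,78.810 117.690,118.851 64.825,118.851

[2] S475→`#ff8800` (score); open run; points: 25.957,125.024 39.428,121.614 69.366,110.115 102.456,94.595 125.379,79.123 124.819,67.767

[3] S475→`#ff8800` (score); open run; points: 142.366,27.905 140.827,41.942 132.566,67.103 123.667,97.243 120.209,126.217 128.275,147.881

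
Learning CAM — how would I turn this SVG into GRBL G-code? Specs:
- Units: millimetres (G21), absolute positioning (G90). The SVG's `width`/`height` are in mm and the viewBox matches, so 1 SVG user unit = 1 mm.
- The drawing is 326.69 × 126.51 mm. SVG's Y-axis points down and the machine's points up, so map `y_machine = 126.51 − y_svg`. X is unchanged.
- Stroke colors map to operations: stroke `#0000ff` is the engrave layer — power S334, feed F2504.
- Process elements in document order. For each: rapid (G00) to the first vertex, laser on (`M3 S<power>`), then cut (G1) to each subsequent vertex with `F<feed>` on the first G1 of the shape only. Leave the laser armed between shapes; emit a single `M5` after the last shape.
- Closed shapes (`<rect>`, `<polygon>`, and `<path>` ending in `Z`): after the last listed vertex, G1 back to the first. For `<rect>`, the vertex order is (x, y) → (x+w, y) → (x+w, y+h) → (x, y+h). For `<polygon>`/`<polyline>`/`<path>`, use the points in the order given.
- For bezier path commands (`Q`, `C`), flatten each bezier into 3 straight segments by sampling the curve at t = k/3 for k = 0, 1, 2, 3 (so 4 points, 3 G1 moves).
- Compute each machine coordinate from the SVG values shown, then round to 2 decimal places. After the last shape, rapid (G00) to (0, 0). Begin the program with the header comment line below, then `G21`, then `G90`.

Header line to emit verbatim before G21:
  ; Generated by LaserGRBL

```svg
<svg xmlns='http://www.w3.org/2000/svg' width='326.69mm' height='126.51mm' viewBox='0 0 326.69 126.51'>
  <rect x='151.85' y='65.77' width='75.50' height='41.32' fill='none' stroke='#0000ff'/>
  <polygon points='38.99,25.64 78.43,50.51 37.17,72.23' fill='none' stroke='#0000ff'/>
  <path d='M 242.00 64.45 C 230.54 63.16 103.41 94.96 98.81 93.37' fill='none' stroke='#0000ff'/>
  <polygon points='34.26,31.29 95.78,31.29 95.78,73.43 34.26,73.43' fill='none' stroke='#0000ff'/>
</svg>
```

viewBox `0 0 326.69 126.51` with mm width/height → 1 unit = 1 mm. Flip: y_m = 126.51 − y_svg.

**Shape 1** — `<rect>` rectangle, stroke `#0000ff` → engrave (S334, F2504). Machine vertices: (151.85,60.74) → (227.35,60.74) → (227.35,19.42) → (151.85,19.42) → (151.85,60.74). Closed: final G1 returns to the first vertex.

**Shape 2** — `<polygon>` regular polygon, stroke `#0000ff` → engrave (S334, F2504). Machine vertices: (38.99,100.87) → (78.43,76.00) → (37.17,54.28) → (38.99,100.87). Closed: final G1 returns to the first vertex.

**Shape 3** — `<path>` cubic bezier, stroke `#0000ff` → engrave (S334, F2504). Control points (SVG): P0=(242.00,64.45), P1=(230.54,63.16), P2=(103.41,94.96), P3=(98.81,93.37); sampled at t=k/3. Machine vertices: (242.00,62.06) → (200.81,54.78) → (135.43,40.22) → (98.81,33.14). Open path.

**Shape 4** — `<polygon>` rectangle, stroke `#0000ff` → engrave (S334, F2504). Machine vertices: (34.26,95.22) → (95.78,95.22) → (95.78,53.08) → (34.26,53.08) → (34.26,95.22). Closed: final G1 returns to the first vertex.

; Generated by LaserGRBL
G21
G90
G00 X151.85 Y60.74
M3 S334
G1 X227.35 Y60.74 F2504
G1 X227.35 Y19.42
G1 X151.85 Y19.42
G1 X151.85 Y60.74
G00 X38.99 Y100.87
M3 S334
G1 X78.43 Y76.00 F2504
G1 X37.17 Y54.28
G1 X38.99 Y100.87
G00 X242.00 Y62.06
M3 S334
G1 X200.81 Y54.78 F2504
G1 X135.43 Y40.22
G1 X98.81 Y33.14
G00 X34.26 Y95.22
M3 S334
G1 X95.78 Y95.22 F2504
G1 X95.78 Y53.08
G1 X34.26 Y53.08
G1 X34.26 Y95.22
M5
G00 X0.00 Y0.00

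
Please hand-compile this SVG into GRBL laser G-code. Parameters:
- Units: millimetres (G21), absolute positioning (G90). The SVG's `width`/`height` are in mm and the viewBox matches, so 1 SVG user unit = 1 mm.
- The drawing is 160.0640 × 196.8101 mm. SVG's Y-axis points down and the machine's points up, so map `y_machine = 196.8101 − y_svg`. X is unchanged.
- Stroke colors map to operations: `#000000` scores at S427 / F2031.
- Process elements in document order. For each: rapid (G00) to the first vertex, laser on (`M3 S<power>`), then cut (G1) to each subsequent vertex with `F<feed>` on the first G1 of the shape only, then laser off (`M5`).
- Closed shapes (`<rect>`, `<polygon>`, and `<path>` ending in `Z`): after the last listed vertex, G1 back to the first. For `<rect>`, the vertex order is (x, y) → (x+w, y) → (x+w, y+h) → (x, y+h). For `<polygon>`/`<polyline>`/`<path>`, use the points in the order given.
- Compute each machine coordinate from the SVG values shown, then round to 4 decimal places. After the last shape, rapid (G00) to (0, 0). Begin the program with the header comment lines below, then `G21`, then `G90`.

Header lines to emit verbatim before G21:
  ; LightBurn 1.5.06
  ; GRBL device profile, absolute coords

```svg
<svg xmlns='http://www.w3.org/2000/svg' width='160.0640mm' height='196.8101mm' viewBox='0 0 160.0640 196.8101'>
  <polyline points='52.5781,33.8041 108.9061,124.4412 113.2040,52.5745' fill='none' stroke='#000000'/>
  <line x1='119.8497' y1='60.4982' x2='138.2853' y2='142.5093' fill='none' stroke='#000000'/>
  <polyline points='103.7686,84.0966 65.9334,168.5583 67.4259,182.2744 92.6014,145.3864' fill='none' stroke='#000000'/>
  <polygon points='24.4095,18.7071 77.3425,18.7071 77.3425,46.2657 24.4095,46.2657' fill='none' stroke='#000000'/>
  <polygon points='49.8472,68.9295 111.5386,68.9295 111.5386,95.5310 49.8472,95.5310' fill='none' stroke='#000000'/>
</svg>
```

; LightBurn 1.5.06
; GRBL device profile, absolute coords
G21
G90
G00 X52.5781 Y163.0060
M3 S427
G1 X108.9061 Y72.3689 F2031
G1 X113.2040 Y144.2356
M5
G00 X119.8497 Y136.3119
M3 S427
G1 X138.2853 Y54.3008 F2031
M5
G00 X103.7686 Y112.7135
M3 S427
G1 X65.9334 Y28.2518 F2031
G1 X67.4259 Y14.5357
G1 X92.6014 Y51.4237
M5
G00 X24.4095 Y178.1030
M3 S427
G1 X77.3425 Y178.1030 F2031
G1 X77.3425 Y150.5444
G1 X24.4095 Y150.5444
G1 X24.4095 Y178.1030
M5
G00 X49.8472 Y127.8806
M3 S427
G1 X111.5386 Y127.8806 F2031
G1 X111.5386 Y101.2791
G1 X49.8472 Y101.2791
G1 X49.8472 Y127.8806
M5
G00 X0.0000 Y0.0000

Since the viewBox matches the mm dimensions, user units are millimetres directly. The only transform is the Y-flip y_m = 196.8101 − y_svg.

Shape 1 is a open polyline drawn with `<polyline>`. Its stroke #000000 means score at S427, F2031. After flipping Y the toolpath is (52.5781,163.0060) → (108.9061,72.3689) → (113.2040,144.2356).

Shape 2 is a line segment drawn with `<line>`. Its stroke #000000 means score at S427, F2031. After flipping Y the toolpath is (119.8497,136.3119) → (138.2853,54.3008).

Shape 3 is a open polyline drawn with `<polyline>`. Its stroke #000000 means score at S427, F2031. After flipping Y the toolpath is (103.7686,112.7135) → (65.9334,28.2518) → (67.4259,14.5357) → (92.6014,51.4237).

Shape 4 is a rectangle drawn with `<polygon>`. Its stroke #000000 means score at S427, F2031. After flipping Y the toolpath is (24.4095,178.1030) → (77.3425,178.1030) → (77.3425,150.5444) → (24.4095,150.5444) → (24.4095,178.1030), returning to the start.

Shape 5 is a rectangle drawn with `<polygon>`. Its stroke #000000 means score at S427, F2031. After flipping Y the toolpath is (49.8472,127.8806) → (111.5386,127.8806) → (111.5386,101.2791) → (49.8472,101.2791) → (49.8472,127.8806), returning to the start.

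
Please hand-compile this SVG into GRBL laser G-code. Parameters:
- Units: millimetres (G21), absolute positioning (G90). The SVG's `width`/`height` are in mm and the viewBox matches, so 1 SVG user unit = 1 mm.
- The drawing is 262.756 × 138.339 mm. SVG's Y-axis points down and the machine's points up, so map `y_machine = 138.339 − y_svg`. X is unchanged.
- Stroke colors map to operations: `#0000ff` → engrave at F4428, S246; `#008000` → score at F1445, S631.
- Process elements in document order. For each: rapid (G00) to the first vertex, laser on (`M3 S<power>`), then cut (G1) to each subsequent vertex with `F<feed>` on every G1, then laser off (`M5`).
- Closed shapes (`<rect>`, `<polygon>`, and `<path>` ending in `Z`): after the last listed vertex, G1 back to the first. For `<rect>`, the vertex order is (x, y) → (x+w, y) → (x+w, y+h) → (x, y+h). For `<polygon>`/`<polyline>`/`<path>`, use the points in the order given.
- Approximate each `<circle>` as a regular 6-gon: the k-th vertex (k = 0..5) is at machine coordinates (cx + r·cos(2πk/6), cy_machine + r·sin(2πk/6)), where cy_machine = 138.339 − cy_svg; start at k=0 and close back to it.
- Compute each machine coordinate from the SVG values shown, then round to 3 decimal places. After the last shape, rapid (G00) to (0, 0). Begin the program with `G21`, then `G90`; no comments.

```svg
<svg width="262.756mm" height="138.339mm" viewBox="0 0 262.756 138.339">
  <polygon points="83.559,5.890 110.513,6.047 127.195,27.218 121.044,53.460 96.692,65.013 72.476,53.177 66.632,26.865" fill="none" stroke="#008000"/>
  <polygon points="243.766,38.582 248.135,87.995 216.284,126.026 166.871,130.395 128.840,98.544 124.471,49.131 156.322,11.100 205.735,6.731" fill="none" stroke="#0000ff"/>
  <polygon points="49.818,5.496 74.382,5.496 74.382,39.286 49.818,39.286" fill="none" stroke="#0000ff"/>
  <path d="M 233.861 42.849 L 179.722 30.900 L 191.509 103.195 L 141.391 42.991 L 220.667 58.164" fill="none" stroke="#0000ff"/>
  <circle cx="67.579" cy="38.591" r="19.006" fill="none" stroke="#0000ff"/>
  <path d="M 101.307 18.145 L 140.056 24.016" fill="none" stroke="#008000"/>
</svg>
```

1 u = 1 mm; y_m = 138.339 − y.

[1] `<polygon>` regular polygon, #008000→score S631 F1445: (83.559,132.449) → (110.513,132.292) → (127.195,111.121) → (121.044,84.879) → (96.692,73.326) → (72.476,85.162) → (66.632,111.474) → (83.559,132.449) (closed)

[2] `<polygon>` regular polygon, #0000ff→engrave S246 F4428: (243.766,99.757) → (248.135,50.344) → (216.284,12.313) → (166.871,7.944) → (128.840,39.795) → (124.471,89.208) → (156.322,127.239) → (205.735,131.608) → (243.766,99.757) (closed)

[3] `<polygon>` rectangle, #0000ff→engrave S246 F4428: (49.818,132.843) → (74.382,132.843) → (74.382,99.053) → (49.818,99.053) → (49.818,132.843) (closed)

[4] `<path>` open polyline, #0000ff→engrave S246 F4428: (233.861,95.490) → (179.722,107.439) → (191.509,35.144) → (141.391,95.348) → (220.667,80.175)

[5] `<circle>` circle, #0000ff→engrave S246 F4428: (86.585,99.748) → (77.082,116.208) → (58.076,116.208) → (48.573,99.748) → (58.076,83.288) → (77.082,83.288) → (86.585,99.748) (closed)

[6] `<path>` line segment, #008000→score S631 F1445: (101.307,120.194) → (140.056,114.323)

G21
G90
G00 X83.559 Y132.449
M3 S631
G1 X110.513 Y132.292 F1445
G1 X127.195 Y111.121 F1445
G1 X121.044 Y84.879 F1445
G1 X96.692 Y73.326 F1445
G1 X72.476 Y85.162 F1445
G1 X66.632 Y111.474 F1445
G1 X83.559 Y132.449 F1445
M5
G00 X243.766 Y99.757
M3 S246
G1 X248.135 Y50.344 F4428
G1 X216.284 Y12.313 F4428
G1 X166.871 Y7.944 F4428
G1 X128.840 Y39.795 F4428
G1 X124.471 Y89.208 F4428
G1 X156.322 Y127.239 F4428
G1 X205.735 Y131.608 F4428
G1 X243.766 Y99.757 F4428
M5
G00 X49.818 Y132.843
M3 S246
G1 X74.382 Y132.843 F4428
G1 X74.382 Y99.053 F4428
G1 X49.818 Y99.053 F4428
G1 X49.818 Y132.843 F4428
M5
G00 X233.861 Y95.490
M3 S246
G1 X179.722 Y107.439 F4428
G1 X191.509 Y35.144 F4428
G1 X141.391 Y95.348 F4428
G1 X220.667 Y80.175 F4428
M5
G00 X86.585 Y99.748
M3 S246
G1 X77.082 Y116.208 F4428
G1 X58.076 Y116.208 F4428
G1 X48.573 Y99.748 F4428
G1 X58.076 Y83.288 F4428
G1 X77.082 Y83.288 F4428
G1 X86.585 Y99.748 F4428
M5
G00 X101.307 Y120.194
M3 S631
G1 X140.056 Y114.323 F1445
M5
G00 X0.000 Y0.000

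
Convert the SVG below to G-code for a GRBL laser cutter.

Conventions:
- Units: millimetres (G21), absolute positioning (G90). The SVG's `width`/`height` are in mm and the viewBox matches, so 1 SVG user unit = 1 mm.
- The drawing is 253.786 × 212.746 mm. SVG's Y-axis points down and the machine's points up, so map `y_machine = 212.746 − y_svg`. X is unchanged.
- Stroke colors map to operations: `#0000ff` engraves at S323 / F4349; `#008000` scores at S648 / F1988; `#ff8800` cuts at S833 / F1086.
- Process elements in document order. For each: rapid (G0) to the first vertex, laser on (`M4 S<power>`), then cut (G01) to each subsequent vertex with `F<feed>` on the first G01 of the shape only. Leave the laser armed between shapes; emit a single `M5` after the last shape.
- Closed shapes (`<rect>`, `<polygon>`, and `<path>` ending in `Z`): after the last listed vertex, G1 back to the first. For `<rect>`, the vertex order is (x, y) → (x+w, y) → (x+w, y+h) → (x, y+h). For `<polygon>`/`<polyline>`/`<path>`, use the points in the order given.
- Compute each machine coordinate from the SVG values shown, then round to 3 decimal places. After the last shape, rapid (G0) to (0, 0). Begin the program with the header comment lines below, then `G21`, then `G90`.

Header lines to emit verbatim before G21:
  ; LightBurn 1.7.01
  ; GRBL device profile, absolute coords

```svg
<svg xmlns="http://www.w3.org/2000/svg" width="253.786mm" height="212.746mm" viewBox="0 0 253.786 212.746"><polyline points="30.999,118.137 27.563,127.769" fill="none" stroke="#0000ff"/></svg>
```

; LightBurn 1.7.01
; GRBL device profile, absolute coords
G21
G90
G0 X30.999 Y94.609
M4 S323
G01 X27.563 Y84.977 F4349
M5
G0 X0.000 Y0.000

Since the viewBox matches the mm dimensions, user units are millimetres directly. The only transform is the Y-flip y_m = 212.746 − y_svg.

Shape 1 is a line segment drawn with `<polyline>`. Its stroke #0000ff means engrave at S323, F4349. After flipping Y the toolpath is (30.999,94.609) → (27.563,84.977).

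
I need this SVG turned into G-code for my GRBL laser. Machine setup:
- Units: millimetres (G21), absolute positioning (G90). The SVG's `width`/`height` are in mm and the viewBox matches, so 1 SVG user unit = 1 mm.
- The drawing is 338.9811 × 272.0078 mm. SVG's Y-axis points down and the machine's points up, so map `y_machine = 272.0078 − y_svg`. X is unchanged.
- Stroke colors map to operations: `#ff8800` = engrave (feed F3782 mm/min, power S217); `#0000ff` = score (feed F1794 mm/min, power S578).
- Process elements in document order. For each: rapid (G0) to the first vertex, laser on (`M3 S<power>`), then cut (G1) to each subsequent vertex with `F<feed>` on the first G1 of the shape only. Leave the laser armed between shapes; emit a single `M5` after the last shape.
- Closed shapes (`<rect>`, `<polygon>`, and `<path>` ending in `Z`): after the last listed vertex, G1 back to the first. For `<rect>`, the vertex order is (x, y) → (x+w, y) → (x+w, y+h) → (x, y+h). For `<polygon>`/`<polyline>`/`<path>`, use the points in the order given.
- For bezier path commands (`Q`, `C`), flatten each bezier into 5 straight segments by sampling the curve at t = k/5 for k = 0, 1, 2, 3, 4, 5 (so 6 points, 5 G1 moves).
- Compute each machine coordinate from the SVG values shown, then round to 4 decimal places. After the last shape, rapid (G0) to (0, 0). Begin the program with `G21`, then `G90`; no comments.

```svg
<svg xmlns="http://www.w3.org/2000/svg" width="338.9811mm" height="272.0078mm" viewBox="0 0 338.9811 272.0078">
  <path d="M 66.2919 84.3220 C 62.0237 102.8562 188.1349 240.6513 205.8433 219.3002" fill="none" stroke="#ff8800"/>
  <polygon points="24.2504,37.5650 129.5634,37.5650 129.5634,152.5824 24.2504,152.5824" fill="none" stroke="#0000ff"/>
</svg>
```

viewBox `0 0 338.9811 272.0078` with mm width/height → 1 unit = 1 mm. Flip: y_m = 272.0078 − y_svg.

**Shape 1** — `<path>` cubic bezier, stroke `#ff8800` → engrave (S217, F3782). Control points (SVG): P0=(66.2919,84.3220), P1=(62.0237,102.8562), P2=(188.1349,240.6513), P3=(205.8433,219.3002); sampled at t=k/5. Machine vertices: (66.2919,187.6858) → (77.4663,164.4812) → (108.4701,126.0176) → (147.8419,85.6584) → (184.1202,56.7672) → (205.8433,52.7076). Open path.

**Shape 2** — `<polygon>` rectangle, stroke `#0000ff` → score (S578, F1794). Machine vertices: (24.2504,234.4428) → (129.5634,234.4428) → (129.5634,119.4254) → (24.2504,119.4254) → (24.2504,234.4428). Closed: final G1 returns to the first vertex.

G21
G90
G0 X66.2919 Y187.6858
M3 S217
G1 X77.4663 Y164.4812 F3782
G1 X108.4701 Y126.0176
G1 X147.8419 Y85.6584
G1 X184.1202 Y56.7672
G1 X205.8433 Y52.7076
G0 X24.2504 Y234.4428
M3 S578
G1 X129.5634 Y234.4428 F1794
G1 X129.5634 Y119.4254
G1 X24.2504 Y119.4254
G1 X24.2504 Y234.4428
M5
G0 X0.0000 Y0.0000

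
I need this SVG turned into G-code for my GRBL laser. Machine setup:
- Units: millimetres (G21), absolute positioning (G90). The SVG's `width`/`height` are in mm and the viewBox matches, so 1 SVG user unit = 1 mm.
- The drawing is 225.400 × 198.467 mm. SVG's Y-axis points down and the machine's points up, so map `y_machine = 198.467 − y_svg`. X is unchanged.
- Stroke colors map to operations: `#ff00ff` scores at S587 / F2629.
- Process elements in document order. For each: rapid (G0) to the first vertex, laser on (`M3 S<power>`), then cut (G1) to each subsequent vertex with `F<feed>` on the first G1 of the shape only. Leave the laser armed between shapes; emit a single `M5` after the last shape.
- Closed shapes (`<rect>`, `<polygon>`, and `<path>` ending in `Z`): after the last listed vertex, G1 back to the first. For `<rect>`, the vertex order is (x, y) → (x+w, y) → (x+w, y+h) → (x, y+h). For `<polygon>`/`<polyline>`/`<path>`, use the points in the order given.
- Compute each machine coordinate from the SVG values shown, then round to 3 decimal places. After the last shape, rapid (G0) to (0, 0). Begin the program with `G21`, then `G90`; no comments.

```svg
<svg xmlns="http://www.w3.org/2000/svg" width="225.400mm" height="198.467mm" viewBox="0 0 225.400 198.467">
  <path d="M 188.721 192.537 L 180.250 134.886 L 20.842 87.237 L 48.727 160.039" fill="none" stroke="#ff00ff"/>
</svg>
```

viewBox `0 0 225.400 198.467` with mm width/height → 1 unit = 1 mm. Flip: y_m = 198.467 − y_svg.

**Shape 1** — `<path>` open polyline, stroke `#ff00ff` → score (S587, F2629). Machine vertices: (188.721,5.930) → (180.250,63.581) → (20.842,111.230) → (48.727,38.428). Open path.

G21
G90
G0 X188.721 Y5.930
M3 S587
G1 X180.250 Y63.581 F2629
G1 X20.842 Y111.230
G1 X48.727 Y38.428
M5
G0 X0.000 Y0.000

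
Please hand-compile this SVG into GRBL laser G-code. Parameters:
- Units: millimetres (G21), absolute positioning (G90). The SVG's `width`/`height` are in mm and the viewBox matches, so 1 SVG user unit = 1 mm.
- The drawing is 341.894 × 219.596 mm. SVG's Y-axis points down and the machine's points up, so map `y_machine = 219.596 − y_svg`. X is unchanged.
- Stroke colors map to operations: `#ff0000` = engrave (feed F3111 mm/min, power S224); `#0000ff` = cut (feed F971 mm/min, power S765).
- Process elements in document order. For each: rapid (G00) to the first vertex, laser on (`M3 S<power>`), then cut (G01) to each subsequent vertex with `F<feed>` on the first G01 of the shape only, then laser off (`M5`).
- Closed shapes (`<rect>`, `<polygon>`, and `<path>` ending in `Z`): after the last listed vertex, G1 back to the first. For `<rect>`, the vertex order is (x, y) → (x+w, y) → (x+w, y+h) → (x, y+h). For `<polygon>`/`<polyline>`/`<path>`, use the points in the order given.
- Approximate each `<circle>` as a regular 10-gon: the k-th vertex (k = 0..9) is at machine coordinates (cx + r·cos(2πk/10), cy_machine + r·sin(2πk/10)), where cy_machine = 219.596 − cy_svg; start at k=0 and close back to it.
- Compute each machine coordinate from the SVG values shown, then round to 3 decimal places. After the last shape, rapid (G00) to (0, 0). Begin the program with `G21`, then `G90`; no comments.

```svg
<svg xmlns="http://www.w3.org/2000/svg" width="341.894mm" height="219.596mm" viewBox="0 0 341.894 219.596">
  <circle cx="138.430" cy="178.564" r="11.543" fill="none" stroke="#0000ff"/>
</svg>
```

viewBox `0 0 341.894 219.596` with mm width/height → 1 unit = 1 mm. Flip: y_m = 219.596 − y_svg.

**Shape 1** — `<circle>` circle, stroke `#0000ff` → cut (S765, F971). Machine vertices: (149.973,41.032) → (147.768,47.817) → (141.997,52.010) → (134.863,52.010) → (129.092,47.817) → (126.887,41.032) → (129.092,34.247) → (134.863,30.054) → (141.997,30.054) → (147.768,34.247) → (149.973,41.032). Closed: final G1 returns to the first vertex.

G21
G90
G00 X149.973 Y41.032
M3 S765
G01 X147.768 Y47.817 F971
G01 X141.997 Y52.010
G01 X134.863 Y52.010
G01 X129.092 Y47.817
G01 X126.887 Y41.032
G01 X129.092 Y34.247
G01 X134.863 Y30.054
G01 X141.997 Y30.054
G01 X147.768 Y34.247
G01 X149.973 Y41.032
M5
G00 X0.000 Y0.000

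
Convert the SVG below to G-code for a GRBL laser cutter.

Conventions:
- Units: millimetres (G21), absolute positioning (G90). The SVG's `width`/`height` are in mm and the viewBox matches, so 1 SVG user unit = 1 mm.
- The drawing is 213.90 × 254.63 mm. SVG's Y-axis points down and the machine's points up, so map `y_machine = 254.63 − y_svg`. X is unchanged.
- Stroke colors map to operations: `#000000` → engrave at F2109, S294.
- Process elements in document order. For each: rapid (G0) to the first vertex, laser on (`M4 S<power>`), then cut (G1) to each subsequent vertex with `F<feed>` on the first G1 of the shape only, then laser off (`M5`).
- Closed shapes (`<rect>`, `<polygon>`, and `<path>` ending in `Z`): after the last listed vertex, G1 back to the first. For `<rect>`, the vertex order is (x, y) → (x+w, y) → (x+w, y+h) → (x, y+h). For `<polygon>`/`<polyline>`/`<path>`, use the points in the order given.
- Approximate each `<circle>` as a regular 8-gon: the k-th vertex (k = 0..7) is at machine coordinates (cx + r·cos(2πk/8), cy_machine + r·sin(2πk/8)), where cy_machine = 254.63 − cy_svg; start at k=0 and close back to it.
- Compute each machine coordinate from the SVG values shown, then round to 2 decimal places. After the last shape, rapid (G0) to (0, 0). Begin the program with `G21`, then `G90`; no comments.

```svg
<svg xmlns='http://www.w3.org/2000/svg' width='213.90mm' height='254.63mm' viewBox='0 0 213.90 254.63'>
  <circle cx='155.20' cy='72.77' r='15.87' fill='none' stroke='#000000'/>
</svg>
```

G21
G90
G0 X171.07 Y181.86
M4 S294
G1 X166.42 Y193.08 F2109
G1 X155.20 Y197.73
G1 X143.98 Y193.08
G1 X139.33 Y181.86
G1 X143.98 Y170.64
G1 X155.20 Y165.99
G1 X166.42 Y170.64
G1 X171.07 Y181.86
M5
G0 X0.00 Y0.00

1 u = 1 mm; y_m = 254.63 − y.

[1] `<circle>` circle, #000000→engrave S294 F2109: (171.07,181.86) → (166.42,193.08) → (155.20,197.73) → (143.98,193.08) → (139.33,181.86) → (143.98,170.64) → (155.20,165.99) → (166.42,170.64) → (171.07,181.86) (closed)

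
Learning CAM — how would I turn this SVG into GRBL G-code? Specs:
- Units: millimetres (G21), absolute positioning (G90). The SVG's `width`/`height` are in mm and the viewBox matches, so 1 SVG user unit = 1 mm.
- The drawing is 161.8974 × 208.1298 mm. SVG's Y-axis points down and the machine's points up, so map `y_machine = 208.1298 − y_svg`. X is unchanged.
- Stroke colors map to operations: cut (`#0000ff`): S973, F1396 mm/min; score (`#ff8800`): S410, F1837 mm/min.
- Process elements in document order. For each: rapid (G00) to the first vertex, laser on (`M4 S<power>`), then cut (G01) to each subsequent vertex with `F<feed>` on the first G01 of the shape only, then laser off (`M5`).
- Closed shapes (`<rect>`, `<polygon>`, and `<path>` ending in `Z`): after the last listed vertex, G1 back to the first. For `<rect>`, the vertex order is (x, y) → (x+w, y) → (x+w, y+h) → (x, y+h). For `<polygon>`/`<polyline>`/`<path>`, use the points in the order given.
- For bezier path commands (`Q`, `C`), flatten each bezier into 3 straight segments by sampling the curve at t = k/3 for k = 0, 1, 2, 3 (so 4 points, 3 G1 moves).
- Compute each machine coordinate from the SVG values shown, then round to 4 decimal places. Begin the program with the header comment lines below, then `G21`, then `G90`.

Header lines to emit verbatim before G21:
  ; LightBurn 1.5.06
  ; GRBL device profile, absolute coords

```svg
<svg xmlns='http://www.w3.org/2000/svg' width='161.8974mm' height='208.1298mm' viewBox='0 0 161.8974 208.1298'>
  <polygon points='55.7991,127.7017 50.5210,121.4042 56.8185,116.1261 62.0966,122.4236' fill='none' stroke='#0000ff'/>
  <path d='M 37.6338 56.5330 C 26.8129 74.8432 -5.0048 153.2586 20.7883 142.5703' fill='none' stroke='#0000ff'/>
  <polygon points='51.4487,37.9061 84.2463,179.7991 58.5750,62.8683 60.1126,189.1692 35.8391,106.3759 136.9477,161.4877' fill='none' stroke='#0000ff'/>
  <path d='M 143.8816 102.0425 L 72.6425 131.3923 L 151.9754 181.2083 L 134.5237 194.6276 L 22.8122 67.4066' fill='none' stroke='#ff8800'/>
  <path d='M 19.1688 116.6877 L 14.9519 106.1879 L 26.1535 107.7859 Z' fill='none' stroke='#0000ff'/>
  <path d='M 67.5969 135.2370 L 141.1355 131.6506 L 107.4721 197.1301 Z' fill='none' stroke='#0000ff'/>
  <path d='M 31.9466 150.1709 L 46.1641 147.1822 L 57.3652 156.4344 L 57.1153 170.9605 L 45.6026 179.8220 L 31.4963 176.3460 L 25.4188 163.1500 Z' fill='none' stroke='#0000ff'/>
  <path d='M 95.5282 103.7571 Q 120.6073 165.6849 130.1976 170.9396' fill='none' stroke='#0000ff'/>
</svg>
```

viewBox `0 0 161.8974 208.1298` with mm width/height → 1 unit = 1 mm. Flip: y_m = 208.1298 − y_svg.

**Shape 1** — `<polygon>` regular polygon, stroke `#0000ff` → cut (S973, F1396). Machine vertices: (55.7991,80.4281) → (50.5210,86.7256) → (56.8185,92.0037) → (62.0966,85.7062) → (55.7991,80.4281). Closed: final G1 returns to the first vertex.

**Shape 2** — `<path>` cubic bezier, stroke `#0000ff` → cut (S973, F1396). Control points (SVG): P0=(37.6338,56.5330), P1=(26.8129,74.8432), P2=(-5.0048,153.2586), P3=(20.7883,142.5703); sampled at t=k/3. Machine vertices: (37.6338,151.5968) → (22.7254,118.7778) → (11.2874,79.0462) → (20.7883,65.5595). Open path.

**Shape 3** — `<polygon>` closed polygon, stroke `#0000ff` → cut (S973, F1396). Machine vertices: (51.4487,170.2237) → (84.2463,28.3307) → (58.5750,145.2615) → (60.1126,18.9606) → (35.8391,101.7539) → (136.9477,46.6421) → (51.4487,170.2237). Closed: final G1 returns to the first vertex.

**Shape 4** — `<path>` open polyline, stroke `#ff8800` → score (S410, F1837). Machine vertices: (143.8816,106.0873) → (72.6425,76.7375) → (151.9754,26.9215) → (134.5237,13.5022) → (22.8122,140.7232). Open path.

**Shape 5** — `<path>` regular polygon, stroke `#0000ff` → cut (S973, F1396). Machine vertices: (19.1688,91.4421) → (14.9519,101.9419) → (26.1535,100.3439) → (19.1688,91.4421). Closed: final G1 returns to the first vertex.

**Shape 6** — `<path>` regular polygon, stroke `#0000ff` → cut (S973, F1396). Machine vertices: (67.5969,72.8928) → (141.1355,76.4792) → (107.4721,10.9997) → (67.5969,72.8928). Closed: final G1 returns to the first vertex.

**Shape 7** — `<path>` regular polygon, stroke `#0000ff` → cut (S973, F1396). Machine vertices: (31.9466,57.9589) → (46.1641,60.9476) → (57.3652,51.6954) → (57.1153,37.1693) → (45.6026,28.3078) → (31.4963,31.7838) → (25.4188,44.9798) → (31.9466,57.9589). Closed: final G1 returns to the first vertex.

**Shape 8** — `<path>` quadratic bezier, stroke `#0000ff` → cut (S973, F1396). Control points (SVG): P0=(95.5282,103.7571), P1=(120.6073,165.6849), P2=(130.1976,170.9396); sampled at t=k/3. Machine vertices: (95.5282,104.3727) → (110.5266,69.3845) → (122.0831,46.9903) → (130.1976,37.1902). Open path.

; LightBurn 1.5.06
; GRBL device profile, absolute coords
G21
G90
G00 X55.7991 Y80.4281
M4 S973
G01 X50.5210 Y86.7256 F1396
G01 X56.8185 Y92.0037
G01 X62.0966 Y85.7062
G01 X55.7991 Y80.4281
M5
G00 X37.6338 Y151.5968
M4 S973
G01 X22.7254 Y118.7778 F1396
G01 X11.2874 Y79.0462
G01 X20.7883 Y65.5595
M5
G00 X51.4487 Y170.2237
M4 S973
G01 X84.2463 Y28.3307 F1396
G01 X58.5750 Y145.2615
G01 X60.1126 Y18.9606
G01 X35.8391 Y101.7539
G01 X136.9477 Y46.6421
G01 X51.4487 Y170.2237
M5
G00 X143.8816 Y106.0873
M4 S410
G01 X72.6425 Y76.7375 F1837
G01 X151.9754 Y26.9215
G01 X134.5237 Y13.5022
G01 X22.8122 Y140.7232
M5
G00 X19.1688 Y91.4421
M4 S973
G01 X14.9519 Y101.9419 F1396
G01 X26.1535 Y100.3439
G01 X19.1688 Y91.4421
M5
G00 X67.5969 Y72.8928
M4 S973
G01 X141.1355 Y76.4792 F1396
G01 X107.4721 Y10.9997
G01 X67.5969 Y72.8928
M5
G00 X31.9466 Y57.9589
M4 S973
G01 X46.1641 Y60.9476 F1396
G01 X57.3652 Y51.6954
G01 X57.1153 Y37.1693
G01 X45.6026 Y28.3078
G01 X31.4963 Y31.7838
G01 X25.4188 Y44.9798
G01 X31.9466 Y57.9589
M5
G00 X95.5282 Y104.3727
M4 S973
G01 X110.5266 Y69.3845 F1396
G01 X122.0831 Y46.9903
G01 X130.1976 Y37.1902
M5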